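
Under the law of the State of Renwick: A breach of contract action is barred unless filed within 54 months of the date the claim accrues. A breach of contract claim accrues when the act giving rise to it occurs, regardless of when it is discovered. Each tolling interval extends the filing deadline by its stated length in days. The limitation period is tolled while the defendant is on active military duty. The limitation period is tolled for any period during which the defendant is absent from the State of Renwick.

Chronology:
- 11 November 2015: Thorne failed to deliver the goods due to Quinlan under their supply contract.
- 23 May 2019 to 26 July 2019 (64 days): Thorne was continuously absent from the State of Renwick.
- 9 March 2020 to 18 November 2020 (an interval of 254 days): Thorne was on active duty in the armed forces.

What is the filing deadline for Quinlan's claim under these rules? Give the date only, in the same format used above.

25 March 2021

The claim accrued on 11 November 2015, the date of the act.
Adding the 54 months base period to 11 November 2015 gives a deadline of 11 May 2020, before any tolling.
The defendant's absence from the jurisdiction from 23 May 2019 to 26 July 2019 tolled the period for 64 days, extending the deadline to 14 July 2020.
The defendant's active military service from 9 March 2020 to 18 November 2020 tolled the period for 254 days, extending the deadline to 25 March 2021.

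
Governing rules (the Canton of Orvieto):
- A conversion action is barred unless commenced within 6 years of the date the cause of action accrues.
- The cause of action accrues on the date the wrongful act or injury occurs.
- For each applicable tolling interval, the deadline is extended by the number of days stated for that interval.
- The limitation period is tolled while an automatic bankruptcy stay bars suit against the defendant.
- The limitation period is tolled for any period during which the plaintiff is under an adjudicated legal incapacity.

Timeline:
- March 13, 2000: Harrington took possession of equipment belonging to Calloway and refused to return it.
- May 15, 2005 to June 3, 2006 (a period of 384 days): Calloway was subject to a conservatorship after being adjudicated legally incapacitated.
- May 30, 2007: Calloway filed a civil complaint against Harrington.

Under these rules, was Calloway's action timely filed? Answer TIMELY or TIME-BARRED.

The limitation period began to run on March 13, 2000.
The untolled deadline — 6 years after March 13, 2000 — is March 13, 2006.
The period was tolled for 384 days by the plaintiff's legal incapacity (May 15, 2005 to June 3, 2006), pushing the deadline to April 1, 2007.
Filing on May 30, 2007 missed the April 1, 2007 deadline — the action is time-barred.

TIME-BARRED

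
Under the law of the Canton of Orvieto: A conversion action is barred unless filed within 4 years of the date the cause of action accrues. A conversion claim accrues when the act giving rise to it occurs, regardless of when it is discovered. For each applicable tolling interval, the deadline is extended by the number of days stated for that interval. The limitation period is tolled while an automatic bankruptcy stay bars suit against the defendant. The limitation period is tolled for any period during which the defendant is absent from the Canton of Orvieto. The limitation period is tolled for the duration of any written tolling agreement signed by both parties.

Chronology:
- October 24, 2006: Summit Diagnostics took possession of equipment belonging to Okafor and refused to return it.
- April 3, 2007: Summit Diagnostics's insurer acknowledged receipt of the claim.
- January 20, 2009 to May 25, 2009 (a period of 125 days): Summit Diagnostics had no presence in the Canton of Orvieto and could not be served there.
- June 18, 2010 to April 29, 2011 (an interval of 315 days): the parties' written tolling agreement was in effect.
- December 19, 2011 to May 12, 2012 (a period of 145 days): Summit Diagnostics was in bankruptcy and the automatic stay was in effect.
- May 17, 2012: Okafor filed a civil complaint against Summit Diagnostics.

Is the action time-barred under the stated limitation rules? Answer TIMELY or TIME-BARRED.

The claim accrued on October 24, 2006, when the wrongful act occurred.
The untolled deadline — 4 years after October 24, 2006 — is October 24, 2010.
The defendant's absence from the jurisdiction from January 20, 2009 to May 25, 2009 tolled the period for 125 days, extending the deadline to February 26, 2011.
The written tolling agreement from June 18, 2010 to April 29, 2011 tolled the period for 315 days, extending the deadline to January 7, 2012.
The automatic bankruptcy stay from December 19, 2011 to May 12, 2012 tolled the period for 145 days, extending the deadline to May 31, 2012.
Nothing else in the chronology tolls or restarts the period.
Filing on May 17, 2012 beat the May 31, 2012 deadline — the action is timely.

TIMELY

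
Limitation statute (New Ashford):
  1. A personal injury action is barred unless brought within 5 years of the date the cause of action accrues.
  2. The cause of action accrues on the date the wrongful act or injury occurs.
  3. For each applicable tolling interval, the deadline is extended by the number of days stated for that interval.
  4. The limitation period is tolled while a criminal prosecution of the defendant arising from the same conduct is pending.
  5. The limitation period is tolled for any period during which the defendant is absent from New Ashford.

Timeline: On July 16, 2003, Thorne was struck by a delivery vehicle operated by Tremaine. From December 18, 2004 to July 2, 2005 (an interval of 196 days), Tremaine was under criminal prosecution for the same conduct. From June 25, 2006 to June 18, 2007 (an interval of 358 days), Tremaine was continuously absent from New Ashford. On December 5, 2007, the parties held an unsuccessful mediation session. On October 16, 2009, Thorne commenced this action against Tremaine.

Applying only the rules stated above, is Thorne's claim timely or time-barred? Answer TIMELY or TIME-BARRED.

The limitation period began to run on July 16, 2003.
Adding the 5 years base period to July 16, 2003 gives a deadline of July 16, 2008, before any tolling.
The period was tolled for 196 days by the pending criminal prosecution (December 18, 2004 to July 2, 2005), pushing the deadline to January 28, 2009.
The defendant's absence from the jurisdiction from June 25, 2006 to June 18, 2007 tolled the period for 358 days, extending the deadline to January 21, 2010.
None of the other events listed affects the running of the period under the stated rules.
Filing on October 16, 2009 beat the January 21, 2010 deadline — the action is timely.

TIMELY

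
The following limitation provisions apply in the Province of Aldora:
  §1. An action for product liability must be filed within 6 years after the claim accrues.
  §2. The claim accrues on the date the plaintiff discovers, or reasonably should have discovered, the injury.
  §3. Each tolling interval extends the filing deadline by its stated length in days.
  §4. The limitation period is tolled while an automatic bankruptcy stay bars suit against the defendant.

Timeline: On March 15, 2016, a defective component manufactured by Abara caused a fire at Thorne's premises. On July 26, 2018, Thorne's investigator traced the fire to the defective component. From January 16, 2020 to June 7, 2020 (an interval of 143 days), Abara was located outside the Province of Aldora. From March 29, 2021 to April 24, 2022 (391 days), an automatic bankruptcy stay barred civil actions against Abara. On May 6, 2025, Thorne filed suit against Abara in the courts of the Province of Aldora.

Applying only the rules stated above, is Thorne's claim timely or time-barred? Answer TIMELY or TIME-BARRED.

TIMELY

The claim did not accrue until Thorne discovered the injury on July 26, 2018; the March 15, 2016 act date does not start the clock under the stated rule.
The untolled deadline — 6 years after July 26, 2018 — is July 26, 2024.
The automatic bankruptcy stay from March 29, 2021 to April 24, 2022 tolled the period for 391 days, extending the deadline to August 21, 2025.
No stated provision tolls the period for the defendant's absence, so the interval from January 16, 2020 to June 7, 2020 has no effect on the deadline.
The May 6, 2025 filing precedes the August 21, 2025 deadline; the claim is timely.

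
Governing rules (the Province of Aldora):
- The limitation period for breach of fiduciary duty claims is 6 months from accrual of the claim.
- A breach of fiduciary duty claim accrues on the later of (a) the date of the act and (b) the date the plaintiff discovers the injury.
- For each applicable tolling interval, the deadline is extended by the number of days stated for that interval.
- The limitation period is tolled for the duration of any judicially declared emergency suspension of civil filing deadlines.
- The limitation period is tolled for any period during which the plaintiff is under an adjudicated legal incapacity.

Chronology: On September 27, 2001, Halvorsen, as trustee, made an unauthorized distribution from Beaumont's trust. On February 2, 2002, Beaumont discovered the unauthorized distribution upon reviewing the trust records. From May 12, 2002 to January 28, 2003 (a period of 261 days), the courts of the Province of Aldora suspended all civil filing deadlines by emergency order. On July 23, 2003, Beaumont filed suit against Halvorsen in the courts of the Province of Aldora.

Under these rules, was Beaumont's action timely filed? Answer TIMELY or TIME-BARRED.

TIME-BARRED

Because discovery on February 2, 2002 post-dates the September 27, 2001 act, accrual under the later-of rule falls on February 2, 2002.
6 months from February 2, 2002 is August 2, 2002.
Because the emergency suspension of filing deadlines ran from May 12, 2002 to January 28, 2003, the deadline is extended by 261 days to April 20, 2003.
The July 23, 2003 filing falls after the April 20, 2003 deadline; the claim is time-barred.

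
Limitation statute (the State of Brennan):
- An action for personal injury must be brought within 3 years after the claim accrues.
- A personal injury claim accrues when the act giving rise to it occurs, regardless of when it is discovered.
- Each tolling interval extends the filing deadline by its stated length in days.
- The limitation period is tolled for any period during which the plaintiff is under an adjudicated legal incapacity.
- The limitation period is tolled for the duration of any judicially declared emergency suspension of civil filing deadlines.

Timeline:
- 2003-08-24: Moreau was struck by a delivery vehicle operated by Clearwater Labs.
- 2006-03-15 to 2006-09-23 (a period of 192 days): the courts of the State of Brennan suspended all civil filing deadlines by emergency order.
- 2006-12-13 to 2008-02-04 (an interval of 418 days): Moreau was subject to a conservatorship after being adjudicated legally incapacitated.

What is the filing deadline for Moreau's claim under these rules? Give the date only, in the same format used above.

The limitation period began to run on 2003-08-24.
Adding the 3 years base period to 2003-08-24 gives a deadline of 2006-08-24, before any tolling.
The period was tolled for 192 days by the emergency suspension of filing deadlines (2006-03-15 to 2006-09-23), pushing the deadline to 2007-03-04.
The period was tolled for 418 days by the plaintiff's legal incapacity (2006-12-13 to 2008-02-04), pushing the deadline to 2008-04-25.

2008-04-25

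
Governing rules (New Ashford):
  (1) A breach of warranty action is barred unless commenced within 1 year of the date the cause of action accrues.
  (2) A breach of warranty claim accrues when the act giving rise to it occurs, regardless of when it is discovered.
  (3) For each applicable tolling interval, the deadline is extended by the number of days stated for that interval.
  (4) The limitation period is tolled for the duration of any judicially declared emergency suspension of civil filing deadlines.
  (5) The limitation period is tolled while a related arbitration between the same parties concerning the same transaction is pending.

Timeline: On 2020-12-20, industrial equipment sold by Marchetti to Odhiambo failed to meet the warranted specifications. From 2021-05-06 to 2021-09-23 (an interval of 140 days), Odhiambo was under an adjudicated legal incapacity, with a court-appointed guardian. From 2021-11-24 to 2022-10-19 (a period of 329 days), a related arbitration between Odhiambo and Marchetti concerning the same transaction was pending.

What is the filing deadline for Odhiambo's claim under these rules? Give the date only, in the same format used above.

The limitation period began to run on 2020-12-20.
Adding the 1 year base period to 2020-12-20 gives a deadline of 2021-12-20, before any tolling.
Because the pending related arbitration ran from 2021-11-24 to 2022-10-19, the deadline is extended by 329 days to 2022-11-14.
No stated provision tolls the period for the plaintiff's incapacity, so the interval from 2021-05-06 to 2021-09-23 has no effect on the deadline.

2022-11-14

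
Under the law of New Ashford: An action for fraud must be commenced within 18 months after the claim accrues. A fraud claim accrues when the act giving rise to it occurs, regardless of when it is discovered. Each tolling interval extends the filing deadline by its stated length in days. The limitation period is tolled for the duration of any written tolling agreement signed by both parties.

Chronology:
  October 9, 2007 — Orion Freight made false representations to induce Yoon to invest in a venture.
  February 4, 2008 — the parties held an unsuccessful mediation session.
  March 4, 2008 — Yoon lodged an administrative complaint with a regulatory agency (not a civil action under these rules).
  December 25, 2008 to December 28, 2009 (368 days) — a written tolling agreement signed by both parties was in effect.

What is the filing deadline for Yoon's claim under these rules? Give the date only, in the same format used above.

April 12, 2010

The claim accrued on October 9, 2007, the date of the act.
The untolled deadline — 18 months after October 9, 2007 — is April 9, 2009.
Because the written tolling agreement ran from December 25, 2008 to December 28, 2009, the deadline is extended by 368 days to April 12, 2010.
Nothing else in the chronology tolls or restarts the period.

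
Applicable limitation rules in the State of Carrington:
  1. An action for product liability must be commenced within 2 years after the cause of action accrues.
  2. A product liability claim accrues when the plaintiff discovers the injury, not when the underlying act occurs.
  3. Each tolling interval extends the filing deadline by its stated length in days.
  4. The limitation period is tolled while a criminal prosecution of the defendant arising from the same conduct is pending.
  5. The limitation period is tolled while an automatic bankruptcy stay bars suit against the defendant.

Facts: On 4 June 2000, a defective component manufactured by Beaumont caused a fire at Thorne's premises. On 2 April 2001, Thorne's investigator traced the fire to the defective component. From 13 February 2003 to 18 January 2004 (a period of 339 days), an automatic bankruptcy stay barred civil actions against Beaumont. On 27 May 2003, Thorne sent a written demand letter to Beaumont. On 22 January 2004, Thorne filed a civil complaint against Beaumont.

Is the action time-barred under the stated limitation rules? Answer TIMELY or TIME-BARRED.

TIMELY

Under the discovery rule, the claim accrued on 2 April 2001, when Thorne discovered the injury — not on the 4 June 2000 date of the underlying act.
Adding the 2 years base period to 2 April 2001 gives a deadline of 2 April 2003, before any tolling.
Because the automatic bankruptcy stay ran from 13 February 2003 to 18 January 2004, the deadline is extended by 339 days to 6 March 2004.
The other events in the timeline have no effect on the limitation period under the stated rules.
Thorne filed on 22 January 2004, before the 6 March 2004 deadline, so the action is timely.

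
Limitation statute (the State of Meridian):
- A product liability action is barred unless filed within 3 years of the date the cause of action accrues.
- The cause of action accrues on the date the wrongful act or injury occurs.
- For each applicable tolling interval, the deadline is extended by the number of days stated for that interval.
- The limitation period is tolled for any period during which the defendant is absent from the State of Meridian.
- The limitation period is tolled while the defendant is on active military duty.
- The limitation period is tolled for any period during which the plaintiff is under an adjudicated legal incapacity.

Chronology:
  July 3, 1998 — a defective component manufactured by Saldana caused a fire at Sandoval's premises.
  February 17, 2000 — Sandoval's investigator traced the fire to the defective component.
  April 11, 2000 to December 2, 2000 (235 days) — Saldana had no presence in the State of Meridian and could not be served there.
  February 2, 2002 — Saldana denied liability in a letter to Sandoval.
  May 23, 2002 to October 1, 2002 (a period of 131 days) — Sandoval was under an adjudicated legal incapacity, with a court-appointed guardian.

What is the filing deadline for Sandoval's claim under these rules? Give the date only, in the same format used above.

Because the rule ties accrual to occurrence, the claim accrued on July 3, 1998, not on the February 17, 2000 discovery date.
The untolled deadline — 3 years after July 3, 1998 — is July 3, 2001.
Because the defendant's absence from the jurisdiction ran from April 11, 2000 to December 2, 2000, the deadline is extended by 235 days to February 23, 2002.
By the time the plaintiff's legal incapacity began on May 23, 2002, the limitation period had already expired on February 23, 2002; that interval cannot revive it.
Nothing else in the chronology tolls or restarts the period.

February 23, 2002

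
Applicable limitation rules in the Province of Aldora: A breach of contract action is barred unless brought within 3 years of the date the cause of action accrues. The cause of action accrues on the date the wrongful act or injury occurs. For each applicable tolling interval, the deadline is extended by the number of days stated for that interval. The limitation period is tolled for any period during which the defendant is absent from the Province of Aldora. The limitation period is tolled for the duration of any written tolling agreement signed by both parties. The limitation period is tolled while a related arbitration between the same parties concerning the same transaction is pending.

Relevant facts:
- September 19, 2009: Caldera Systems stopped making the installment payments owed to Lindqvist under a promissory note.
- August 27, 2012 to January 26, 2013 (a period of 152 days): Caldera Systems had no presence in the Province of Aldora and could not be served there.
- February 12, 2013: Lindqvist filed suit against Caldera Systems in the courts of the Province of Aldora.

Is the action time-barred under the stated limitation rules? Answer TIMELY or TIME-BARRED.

The cause of action accrued on September 19, 2009, the date of the act.
Adding the 3 years base period to September 19, 2009 gives a deadline of September 19, 2012, before any tolling.
The defendant's absence from the jurisdiction from August 27, 2012 to January 26, 2013 tolled the period for 152 days, extending the deadline to February 18, 2013.
The February 12, 2013 filing precedes the February 18, 2013 deadline; the claim is timely.

TIMELY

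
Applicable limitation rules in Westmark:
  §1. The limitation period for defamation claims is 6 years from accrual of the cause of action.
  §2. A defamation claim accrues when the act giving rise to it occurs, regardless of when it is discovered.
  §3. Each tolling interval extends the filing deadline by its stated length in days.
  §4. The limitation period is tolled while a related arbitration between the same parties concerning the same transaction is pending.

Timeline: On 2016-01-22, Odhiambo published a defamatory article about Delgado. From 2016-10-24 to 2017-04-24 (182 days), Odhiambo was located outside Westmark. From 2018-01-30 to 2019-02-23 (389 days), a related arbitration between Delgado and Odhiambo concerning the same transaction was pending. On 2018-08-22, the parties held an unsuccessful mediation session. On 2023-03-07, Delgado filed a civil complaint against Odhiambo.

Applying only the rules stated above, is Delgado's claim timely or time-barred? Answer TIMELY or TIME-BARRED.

TIME-BARRED

The claim accrued on 2016-01-22, when the wrongful act occurred.
Adding the 6 years base period to 2016-01-22 gives a deadline of 2022-01-22, before any tolling.
Because the pending related arbitration ran from 2018-01-30 to 2019-02-23, the deadline is extended by 389 days to 2023-02-15.
Although the defendant's absence ran from 2016-10-24 to 2017-04-24, the stated rules do not make that a tolling event, so it is disregarded.
None of the other events listed affects the running of the period under the stated rules.
Delgado filed on 2023-03-07, after the 2023-02-15 deadline, so the action is time-barred.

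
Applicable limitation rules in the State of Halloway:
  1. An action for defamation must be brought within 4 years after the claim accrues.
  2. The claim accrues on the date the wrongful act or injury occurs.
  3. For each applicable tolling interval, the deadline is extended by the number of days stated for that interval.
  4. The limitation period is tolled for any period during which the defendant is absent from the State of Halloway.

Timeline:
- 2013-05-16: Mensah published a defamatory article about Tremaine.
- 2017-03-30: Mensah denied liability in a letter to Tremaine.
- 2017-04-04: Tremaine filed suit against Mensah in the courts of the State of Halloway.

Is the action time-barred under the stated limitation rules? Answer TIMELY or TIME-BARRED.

TIMELY

The limitation period began to run on 2013-05-16.
The untolled deadline — 4 years after 2013-05-16 — is 2017-05-16.
The other events in the timeline have no effect on the limitation period under the stated rules.
Tremaine filed on 2017-04-04, before the 2017-05-16 deadline, so the action is timely.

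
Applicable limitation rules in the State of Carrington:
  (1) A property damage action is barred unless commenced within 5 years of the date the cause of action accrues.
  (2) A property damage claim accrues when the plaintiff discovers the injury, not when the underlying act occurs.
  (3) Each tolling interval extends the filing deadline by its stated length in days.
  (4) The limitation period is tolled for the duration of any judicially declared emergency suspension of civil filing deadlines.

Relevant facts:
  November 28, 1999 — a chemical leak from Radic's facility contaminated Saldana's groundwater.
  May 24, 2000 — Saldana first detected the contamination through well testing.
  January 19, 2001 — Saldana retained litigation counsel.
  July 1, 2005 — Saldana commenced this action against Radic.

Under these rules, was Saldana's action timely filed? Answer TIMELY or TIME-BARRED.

TIME-BARRED

The claim did not accrue until Saldana discovered the injury on May 24, 2000; the November 28, 1999 act date does not start the clock under the stated rule.
5 years from May 24, 2000 is May 24, 2005.
Nothing else in the chronology tolls or restarts the period.
Saldana filed on July 1, 2005, after the May 24, 2005 deadline, so the action is time-barred.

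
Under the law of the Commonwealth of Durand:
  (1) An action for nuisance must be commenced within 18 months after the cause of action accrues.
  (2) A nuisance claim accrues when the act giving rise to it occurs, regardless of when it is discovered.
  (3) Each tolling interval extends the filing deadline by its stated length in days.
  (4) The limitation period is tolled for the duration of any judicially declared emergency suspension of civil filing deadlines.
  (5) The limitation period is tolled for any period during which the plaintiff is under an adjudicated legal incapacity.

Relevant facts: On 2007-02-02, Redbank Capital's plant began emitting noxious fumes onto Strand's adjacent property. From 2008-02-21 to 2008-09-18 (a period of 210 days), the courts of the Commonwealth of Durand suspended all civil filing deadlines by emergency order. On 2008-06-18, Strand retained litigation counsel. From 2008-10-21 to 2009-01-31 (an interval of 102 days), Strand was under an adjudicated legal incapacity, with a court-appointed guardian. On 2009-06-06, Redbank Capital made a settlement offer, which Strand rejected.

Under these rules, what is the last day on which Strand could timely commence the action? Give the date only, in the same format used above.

The cause of action accrued on 2007-02-02, the date of the act.
The untolled deadline — 18 months after 2007-02-02 — is 2008-08-02.
The emergency suspension of filing deadlines from 2008-02-21 to 2008-09-18 tolled the period for 210 days, extending the deadline to 2009-02-28.
The plaintiff's legal incapacity from 2008-10-21 to 2009-01-31 tolled the period for 102 days, extending the deadline to 2009-06-10.
Nothing else in the chronology tolls or restarts the period.

2009-06-10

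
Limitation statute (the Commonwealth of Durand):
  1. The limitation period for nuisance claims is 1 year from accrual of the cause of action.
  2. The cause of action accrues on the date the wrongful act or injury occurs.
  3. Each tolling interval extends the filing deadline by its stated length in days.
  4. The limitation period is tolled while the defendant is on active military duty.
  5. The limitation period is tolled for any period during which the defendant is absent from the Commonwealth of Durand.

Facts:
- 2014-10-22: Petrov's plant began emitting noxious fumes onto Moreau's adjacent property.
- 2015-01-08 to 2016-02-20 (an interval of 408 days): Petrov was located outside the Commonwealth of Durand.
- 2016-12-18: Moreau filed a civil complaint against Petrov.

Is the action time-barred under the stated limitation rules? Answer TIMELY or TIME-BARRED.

TIME-BARRED

The limitation period began to run on 2014-10-22.
1 year from 2014-10-22 is 2015-10-22.
Because the defendant's absence from the jurisdiction ran from 2015-01-08 to 2016-02-20, the deadline is extended by 408 days to 2016-12-03.
Filing on 2016-12-18 missed the 2016-12-03 deadline — the action is time-barred.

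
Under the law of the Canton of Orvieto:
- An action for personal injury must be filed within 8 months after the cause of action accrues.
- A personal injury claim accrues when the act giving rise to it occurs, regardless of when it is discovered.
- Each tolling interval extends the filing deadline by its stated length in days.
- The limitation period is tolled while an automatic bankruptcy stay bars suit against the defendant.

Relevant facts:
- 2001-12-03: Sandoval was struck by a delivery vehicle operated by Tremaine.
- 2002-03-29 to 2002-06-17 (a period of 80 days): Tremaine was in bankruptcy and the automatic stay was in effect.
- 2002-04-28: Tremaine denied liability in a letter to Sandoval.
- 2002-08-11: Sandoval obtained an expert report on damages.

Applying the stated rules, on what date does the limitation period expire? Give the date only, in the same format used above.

2002-10-22

The cause of action accrued on 2001-12-03, the date of the act.
The untolled deadline — 8 months after 2001-12-03 — is 2002-08-03.
The automatic bankruptcy stay from 2002-03-29 to 2002-06-17 tolled the period for 80 days, extending the deadline to 2002-10-22.
The other events in the timeline have no effect on the limitation period under the stated rules.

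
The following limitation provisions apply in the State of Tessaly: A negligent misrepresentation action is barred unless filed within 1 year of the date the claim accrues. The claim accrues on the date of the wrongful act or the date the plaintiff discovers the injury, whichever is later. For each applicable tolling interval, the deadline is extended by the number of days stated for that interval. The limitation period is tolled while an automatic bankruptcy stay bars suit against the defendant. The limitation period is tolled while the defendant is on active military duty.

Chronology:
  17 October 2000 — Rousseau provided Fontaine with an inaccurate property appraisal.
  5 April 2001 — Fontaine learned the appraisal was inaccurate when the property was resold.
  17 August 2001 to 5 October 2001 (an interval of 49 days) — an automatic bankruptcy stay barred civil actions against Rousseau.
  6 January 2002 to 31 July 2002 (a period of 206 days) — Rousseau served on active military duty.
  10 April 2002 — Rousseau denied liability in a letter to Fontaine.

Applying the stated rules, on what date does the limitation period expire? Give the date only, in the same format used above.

16 December 2002

Taking the later of the act (17 October 2000) and discovery (5 April 2001), the claim accrued on 5 April 2001.
Adding the 1 year base period to 5 April 2001 gives a deadline of 5 April 2002, before any tolling.
The period was tolled for 49 days by the automatic bankruptcy stay (17 August 2001 to 5 October 2001), pushing the deadline to 24 May 2002.
Because the defendant's active military service ran from 6 January 2002 to 31 July 2002, the deadline is extended by 206 days to 16 December 2002.
None of the other events listed affects the running of the period under the stated rules.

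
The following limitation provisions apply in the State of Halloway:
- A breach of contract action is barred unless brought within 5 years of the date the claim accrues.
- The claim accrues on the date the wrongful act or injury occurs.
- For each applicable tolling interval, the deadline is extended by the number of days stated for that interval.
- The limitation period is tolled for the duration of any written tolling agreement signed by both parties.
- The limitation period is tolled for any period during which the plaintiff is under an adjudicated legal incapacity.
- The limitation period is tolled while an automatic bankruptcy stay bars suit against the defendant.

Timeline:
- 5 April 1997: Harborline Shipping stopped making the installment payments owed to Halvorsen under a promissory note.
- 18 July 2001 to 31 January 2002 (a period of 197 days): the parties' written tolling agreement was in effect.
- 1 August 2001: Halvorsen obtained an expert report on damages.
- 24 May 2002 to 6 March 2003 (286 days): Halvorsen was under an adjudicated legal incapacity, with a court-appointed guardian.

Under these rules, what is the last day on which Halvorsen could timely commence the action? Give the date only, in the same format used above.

1 August 2003

The limitation period began to run on 5 April 1997.
Adding the 5 years base period to 5 April 1997 gives a deadline of 5 April 2002, before any tolling.
Because the written tolling agreement ran from 18 July 2001 to 31 January 2002, the deadline is extended by 197 days to 19 October 2002.
Because the plaintiff's legal incapacity ran from 24 May 2002 to 6 March 2003, the deadline is extended by 286 days to 1 August 2003.
Nothing else in the chronology tolls or restarts the period.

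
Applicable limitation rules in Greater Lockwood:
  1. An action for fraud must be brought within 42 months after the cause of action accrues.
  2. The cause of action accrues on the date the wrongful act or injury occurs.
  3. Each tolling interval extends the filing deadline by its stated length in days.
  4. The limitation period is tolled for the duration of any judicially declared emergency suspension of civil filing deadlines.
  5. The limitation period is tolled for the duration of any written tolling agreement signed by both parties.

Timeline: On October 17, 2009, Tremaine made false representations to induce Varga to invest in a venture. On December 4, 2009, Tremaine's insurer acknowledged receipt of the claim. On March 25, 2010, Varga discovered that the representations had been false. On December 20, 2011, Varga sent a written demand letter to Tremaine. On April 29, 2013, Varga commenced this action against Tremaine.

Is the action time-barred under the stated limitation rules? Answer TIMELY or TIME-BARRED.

Because the rule ties accrual to occurrence, the claim accrued on October 17, 2009, not on the March 25, 2010 discovery date.
Adding the 42 months base period to October 17, 2009 gives a deadline of April 17, 2013, before any tolling.
None of the other events listed affects the running of the period under the stated rules.
The April 29, 2013 filing falls after the April 17, 2013 deadline; the claim is time-barred.

TIME-BARRED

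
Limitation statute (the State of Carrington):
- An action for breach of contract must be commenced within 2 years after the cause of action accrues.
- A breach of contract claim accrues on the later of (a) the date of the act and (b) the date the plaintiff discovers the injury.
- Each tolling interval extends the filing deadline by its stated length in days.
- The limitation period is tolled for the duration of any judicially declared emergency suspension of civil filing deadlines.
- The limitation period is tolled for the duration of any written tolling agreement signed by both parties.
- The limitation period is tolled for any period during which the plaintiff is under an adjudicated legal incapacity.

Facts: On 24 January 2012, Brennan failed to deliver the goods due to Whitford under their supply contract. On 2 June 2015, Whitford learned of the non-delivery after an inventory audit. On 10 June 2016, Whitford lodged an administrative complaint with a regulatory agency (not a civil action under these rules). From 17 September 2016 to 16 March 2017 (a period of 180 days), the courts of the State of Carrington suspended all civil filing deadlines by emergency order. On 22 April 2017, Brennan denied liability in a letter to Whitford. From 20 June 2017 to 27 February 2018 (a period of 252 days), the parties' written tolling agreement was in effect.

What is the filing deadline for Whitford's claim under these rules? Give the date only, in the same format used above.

Because discovery on 2 June 2015 post-dates the 24 January 2012 act, accrual under the later-of rule falls on 2 June 2015.
The untolled deadline — 2 years after 2 June 2015 — is 2 June 2017.
The period was tolled for 180 days by the emergency suspension of filing deadlines (17 September 2016 to 16 March 2017), pushing the deadline to 29 November 2017.
The period was tolled for 252 days by the written tolling agreement (20 June 2017 to 27 February 2018), pushing the deadline to 8 August 2018.
The other events in the timeline have no effect on the limitation period under the stated rules.

8 August 2018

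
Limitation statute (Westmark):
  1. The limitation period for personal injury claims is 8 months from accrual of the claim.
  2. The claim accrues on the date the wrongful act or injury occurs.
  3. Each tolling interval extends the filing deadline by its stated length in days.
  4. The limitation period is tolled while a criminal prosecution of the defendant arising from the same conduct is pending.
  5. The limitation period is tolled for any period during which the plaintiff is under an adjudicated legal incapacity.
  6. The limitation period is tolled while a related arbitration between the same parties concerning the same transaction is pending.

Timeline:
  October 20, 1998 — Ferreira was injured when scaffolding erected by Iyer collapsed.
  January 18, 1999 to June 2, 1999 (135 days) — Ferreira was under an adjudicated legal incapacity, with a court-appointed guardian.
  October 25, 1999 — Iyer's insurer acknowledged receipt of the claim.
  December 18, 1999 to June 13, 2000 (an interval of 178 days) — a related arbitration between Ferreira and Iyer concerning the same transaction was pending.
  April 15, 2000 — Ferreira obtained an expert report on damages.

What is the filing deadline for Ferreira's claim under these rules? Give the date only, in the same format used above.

November 2, 1999

The claim accrued on October 20, 1998, when the wrongful act occurred.
Adding the 8 months base period to October 20, 1998 gives a deadline of June 20, 1999, before any tolling.
The plaintiff's legal incapacity from January 18, 1999 to June 2, 1999 tolled the period for 135 days, extending the deadline to November 2, 1999.
By the time the pending related arbitration began on December 18, 1999, the limitation period had already expired on November 2, 1999; that interval cannot revive it.
Nothing else in the chronology tolls or restarts the period.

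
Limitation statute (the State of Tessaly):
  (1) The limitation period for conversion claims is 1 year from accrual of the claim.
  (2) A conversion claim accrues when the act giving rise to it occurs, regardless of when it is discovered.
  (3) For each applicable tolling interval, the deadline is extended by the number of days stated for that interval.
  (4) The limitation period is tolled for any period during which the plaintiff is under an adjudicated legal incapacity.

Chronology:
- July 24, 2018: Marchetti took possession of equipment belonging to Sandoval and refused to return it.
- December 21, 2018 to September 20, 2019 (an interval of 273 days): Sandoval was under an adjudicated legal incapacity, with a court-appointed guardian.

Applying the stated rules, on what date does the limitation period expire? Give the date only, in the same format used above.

The claim accrued on July 24, 2018, when the wrongful act occurred.
1 year from July 24, 2018 is July 24, 2019.
Because the plaintiff's legal incapacity ran from December 21, 2018 to September 20, 2019, the deadline is extended by 273 days to April 22, 2020.

April 22, 2020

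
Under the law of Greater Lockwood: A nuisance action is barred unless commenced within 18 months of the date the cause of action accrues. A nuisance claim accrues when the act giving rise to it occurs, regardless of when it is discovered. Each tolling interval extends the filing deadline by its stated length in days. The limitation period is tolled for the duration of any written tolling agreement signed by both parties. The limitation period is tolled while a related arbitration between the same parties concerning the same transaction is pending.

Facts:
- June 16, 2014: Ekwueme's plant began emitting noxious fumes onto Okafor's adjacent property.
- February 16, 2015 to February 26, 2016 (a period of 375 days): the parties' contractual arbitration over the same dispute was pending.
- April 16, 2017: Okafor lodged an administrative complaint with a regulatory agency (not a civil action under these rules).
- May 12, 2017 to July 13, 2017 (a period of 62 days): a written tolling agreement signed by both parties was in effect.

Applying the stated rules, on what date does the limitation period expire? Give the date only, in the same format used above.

December 25, 2016

The cause of action accrued on June 16, 2014, the date of the act.
18 months from June 16, 2014 is December 16, 2015.
The pending related arbitration from February 16, 2015 to February 26, 2016 tolled the period for 375 days, extending the deadline to December 25, 2016.
The written tolling agreement from May 12, 2017 to July 13, 2017 began after the period had already run on December 25, 2016, so it has no tolling effect.
Nothing else in the chronology tolls or restarts the period.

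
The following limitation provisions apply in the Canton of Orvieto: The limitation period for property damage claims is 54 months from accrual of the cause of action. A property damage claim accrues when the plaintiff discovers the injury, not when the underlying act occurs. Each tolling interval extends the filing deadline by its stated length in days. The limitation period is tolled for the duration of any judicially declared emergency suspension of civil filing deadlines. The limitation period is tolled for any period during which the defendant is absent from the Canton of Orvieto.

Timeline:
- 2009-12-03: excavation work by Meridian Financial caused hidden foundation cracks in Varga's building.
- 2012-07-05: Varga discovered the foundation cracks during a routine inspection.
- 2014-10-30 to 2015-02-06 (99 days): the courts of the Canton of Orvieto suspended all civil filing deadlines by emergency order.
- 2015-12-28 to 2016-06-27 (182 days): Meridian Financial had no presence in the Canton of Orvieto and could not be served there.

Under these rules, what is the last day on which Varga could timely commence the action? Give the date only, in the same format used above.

2017-10-13

The claim did not accrue until Varga discovered the injury on 2012-07-05; the 2009-12-03 act date does not start the clock under the stated rule.
Adding the 54 months base period to 2012-07-05 gives a deadline of 2017-01-05, before any tolling.
Because the emergency suspension of filing deadlines ran from 2014-10-30 to 2015-02-06, the deadline is extended by 99 days to 2017-04-14.
Because the defendant's absence from the jurisdiction ran from 2015-12-28 to 2016-06-27, the deadline is extended by 182 days to 2017-10-13.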